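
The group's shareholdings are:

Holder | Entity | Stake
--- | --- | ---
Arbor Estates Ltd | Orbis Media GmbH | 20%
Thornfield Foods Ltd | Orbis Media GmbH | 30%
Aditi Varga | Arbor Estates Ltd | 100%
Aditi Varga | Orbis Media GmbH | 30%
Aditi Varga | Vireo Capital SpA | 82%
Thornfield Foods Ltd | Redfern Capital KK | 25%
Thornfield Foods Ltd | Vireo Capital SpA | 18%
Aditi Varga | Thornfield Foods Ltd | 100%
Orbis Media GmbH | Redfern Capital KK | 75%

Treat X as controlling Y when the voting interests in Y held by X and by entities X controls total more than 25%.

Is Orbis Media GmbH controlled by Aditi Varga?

Yes

Aditi holds 100% of Thornfield, so Aditi controls Thornfield.
Aditi holds 100% of Arbor, so Aditi controls Arbor.
Arbor and Aditi and Thornfield together hold 20% + 30% + 30% = 80% of Orbis, so Aditi controls Orbis.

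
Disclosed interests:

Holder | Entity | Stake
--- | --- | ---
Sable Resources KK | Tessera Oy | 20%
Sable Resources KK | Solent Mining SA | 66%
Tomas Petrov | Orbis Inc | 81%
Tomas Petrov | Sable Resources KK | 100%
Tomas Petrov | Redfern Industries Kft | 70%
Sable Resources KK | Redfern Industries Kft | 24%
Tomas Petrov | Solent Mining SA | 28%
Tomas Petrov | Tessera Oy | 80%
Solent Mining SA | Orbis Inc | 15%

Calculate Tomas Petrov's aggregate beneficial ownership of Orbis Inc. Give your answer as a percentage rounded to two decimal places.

Tomas reaches Orbis along 3 paths.
Direct stake: 81% = 81%.
Via Sable → Solent: 100% × 66% × 15% = 9.9%.
Via Solent: 28% × 15% = 4.2%.
Total: 81% + 9.9% + 4.2% = 95.1%.
Rounded: 95.10%.

95.10%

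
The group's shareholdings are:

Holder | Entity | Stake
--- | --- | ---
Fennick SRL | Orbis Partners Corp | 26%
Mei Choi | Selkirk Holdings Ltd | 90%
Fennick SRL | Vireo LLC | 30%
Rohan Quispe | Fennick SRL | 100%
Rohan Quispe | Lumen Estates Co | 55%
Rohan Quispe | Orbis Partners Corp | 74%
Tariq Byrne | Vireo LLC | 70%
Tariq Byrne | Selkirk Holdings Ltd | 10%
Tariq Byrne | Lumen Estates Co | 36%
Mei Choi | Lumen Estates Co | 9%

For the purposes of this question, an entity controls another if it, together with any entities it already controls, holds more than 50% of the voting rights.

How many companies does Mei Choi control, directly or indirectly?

1

Mei holds 90% of Selkirk, so Mei controls Selkirk.
No other company's threshold is met.
Mei controls 1 company.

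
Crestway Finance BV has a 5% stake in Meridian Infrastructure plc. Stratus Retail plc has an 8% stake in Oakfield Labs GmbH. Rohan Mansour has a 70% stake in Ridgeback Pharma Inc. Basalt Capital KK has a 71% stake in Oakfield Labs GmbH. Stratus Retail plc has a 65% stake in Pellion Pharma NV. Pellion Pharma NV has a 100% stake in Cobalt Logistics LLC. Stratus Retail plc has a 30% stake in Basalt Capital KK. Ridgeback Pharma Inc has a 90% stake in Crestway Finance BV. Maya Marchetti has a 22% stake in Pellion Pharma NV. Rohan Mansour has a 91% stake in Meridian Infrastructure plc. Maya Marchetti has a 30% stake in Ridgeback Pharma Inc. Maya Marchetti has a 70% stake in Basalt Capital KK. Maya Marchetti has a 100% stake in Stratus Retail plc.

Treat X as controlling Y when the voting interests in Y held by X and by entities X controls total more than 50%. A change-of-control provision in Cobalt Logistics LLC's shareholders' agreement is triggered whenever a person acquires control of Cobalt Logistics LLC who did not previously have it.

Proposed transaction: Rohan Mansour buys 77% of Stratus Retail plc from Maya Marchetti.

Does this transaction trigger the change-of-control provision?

Yes

The purchase adds only to Rohan's holdings (Maya's stake shrinks), so Rohan is the only person who could newly come to control Cobalt.
Rohan holds 70% of Ridgeback, so Rohan controls Ridgeback.
Ridgeback holds 90% of Crestway, so Rohan controls Crestway.
Rohan and Crestway together hold 91% + 5% = 96% of Meridian, so Rohan controls Meridian.
Neither Rohan nor any entity Rohan controls holds any voting interest in Cobalt.
So before the transaction, Rohan does not control Cobalt.
After the purchase, Rohan holds 77% of Stratus directly, and Maya's stake falls to 23%.
Rohan holds 77% of Stratus, so Rohan controls Stratus.
Stratus holds 65% of Pellion, so Rohan controls Pellion.
Pellion holds 100% of Cobalt, so Rohan controls Cobalt.
Rohan did not control Cobalt before and does after, so the clause is triggered.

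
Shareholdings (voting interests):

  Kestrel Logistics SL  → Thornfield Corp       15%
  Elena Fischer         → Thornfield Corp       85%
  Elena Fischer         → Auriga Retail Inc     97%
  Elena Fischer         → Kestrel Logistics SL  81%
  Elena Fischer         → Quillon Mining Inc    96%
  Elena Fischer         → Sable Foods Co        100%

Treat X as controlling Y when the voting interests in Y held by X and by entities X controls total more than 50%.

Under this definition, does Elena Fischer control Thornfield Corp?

Yes

Elena holds 81% of Kestrel, so Elena controls Kestrel.
Kestrel and Elena together hold 15% + 85% = 100% of Thornfield, so Elena controls Thornfield.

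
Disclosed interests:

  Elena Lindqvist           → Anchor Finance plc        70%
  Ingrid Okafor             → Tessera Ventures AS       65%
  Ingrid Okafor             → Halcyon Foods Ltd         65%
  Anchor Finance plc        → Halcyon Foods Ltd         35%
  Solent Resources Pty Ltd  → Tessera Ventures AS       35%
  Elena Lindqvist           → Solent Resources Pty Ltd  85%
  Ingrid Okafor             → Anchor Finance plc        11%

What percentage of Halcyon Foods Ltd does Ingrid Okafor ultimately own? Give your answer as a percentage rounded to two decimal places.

68.85%

Ingrid reaches Halcyon along 2 paths.
Direct stake: 65% = 65%.
Via Anchor: 11% × 35% = 3.85%.
Total: 65% + 3.85% = 68.85%.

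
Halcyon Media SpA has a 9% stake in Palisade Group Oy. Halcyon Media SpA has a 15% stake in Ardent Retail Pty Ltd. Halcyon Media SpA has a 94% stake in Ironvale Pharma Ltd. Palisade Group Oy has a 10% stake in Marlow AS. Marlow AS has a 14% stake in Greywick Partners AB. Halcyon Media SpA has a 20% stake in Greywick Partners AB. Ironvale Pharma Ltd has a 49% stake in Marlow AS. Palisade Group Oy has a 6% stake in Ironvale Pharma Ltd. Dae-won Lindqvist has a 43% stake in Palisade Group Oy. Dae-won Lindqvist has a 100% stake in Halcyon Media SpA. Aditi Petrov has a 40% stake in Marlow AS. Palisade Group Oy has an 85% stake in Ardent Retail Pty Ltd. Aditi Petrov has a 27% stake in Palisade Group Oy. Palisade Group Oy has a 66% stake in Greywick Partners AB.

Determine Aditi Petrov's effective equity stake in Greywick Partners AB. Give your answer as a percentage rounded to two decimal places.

23.91%

Aditi reaches Greywick along 4 paths.
Via Palisade: 27% × 66% = 17.82%.
Via Palisade → Marlow: 27% × 10% × 14% = 0.378%.
Via Palisade → Ironvale → Marlow: 27% × 6% × 49% × 14% = 0.111132%.
Via Marlow: 40% × 14% = 5.6%.
Total: 17.82% + 0.378% + 0.111132% + 5.6% = 23.909132%.
Rounded: 23.91%.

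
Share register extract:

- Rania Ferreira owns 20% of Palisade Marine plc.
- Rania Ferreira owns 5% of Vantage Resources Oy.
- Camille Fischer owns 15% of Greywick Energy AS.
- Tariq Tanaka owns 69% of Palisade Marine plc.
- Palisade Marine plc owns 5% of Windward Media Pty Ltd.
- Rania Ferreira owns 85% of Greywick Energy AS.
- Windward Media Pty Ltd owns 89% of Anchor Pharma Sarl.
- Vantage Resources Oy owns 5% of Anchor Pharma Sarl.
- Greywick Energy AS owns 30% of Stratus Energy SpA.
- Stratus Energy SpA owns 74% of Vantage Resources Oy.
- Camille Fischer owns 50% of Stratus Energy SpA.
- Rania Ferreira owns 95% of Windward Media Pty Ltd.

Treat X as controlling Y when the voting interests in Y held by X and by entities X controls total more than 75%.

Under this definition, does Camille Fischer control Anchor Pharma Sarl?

No

Camille's largest direct stake is 50% in Stratus, which does not meet the threshold, so Camille controls no company.
Neither Camille nor any entity Camille controls holds any voting interest in Anchor.
So Camille does not control Anchor.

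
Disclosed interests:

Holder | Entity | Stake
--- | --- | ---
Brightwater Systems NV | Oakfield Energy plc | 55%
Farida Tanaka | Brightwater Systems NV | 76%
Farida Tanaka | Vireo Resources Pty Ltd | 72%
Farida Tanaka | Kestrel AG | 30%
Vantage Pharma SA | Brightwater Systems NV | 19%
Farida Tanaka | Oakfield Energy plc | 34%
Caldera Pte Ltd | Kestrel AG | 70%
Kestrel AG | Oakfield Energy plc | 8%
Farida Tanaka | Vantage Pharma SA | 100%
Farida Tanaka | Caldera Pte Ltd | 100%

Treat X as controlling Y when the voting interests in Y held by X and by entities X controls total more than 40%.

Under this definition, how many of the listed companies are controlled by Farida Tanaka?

Farida holds 100% of Caldera, so Farida controls Caldera.
Farida holds 100% of Vantage, so Farida controls Vantage.
Farida and Caldera together hold 30% + 70% = 100% of Kestrel, so Farida controls Kestrel.
Farida and Vantage together hold 76% + 19% = 95% of Brightwater, so Farida controls Brightwater.
Farida holds 72% of Vireo, so Farida controls Vireo.
Brightwater and Farida and Kestrel together hold 55% + 34% + 8% = 97% of Oakfield, so Farida controls Oakfield.
Farida controls 6 companies.

6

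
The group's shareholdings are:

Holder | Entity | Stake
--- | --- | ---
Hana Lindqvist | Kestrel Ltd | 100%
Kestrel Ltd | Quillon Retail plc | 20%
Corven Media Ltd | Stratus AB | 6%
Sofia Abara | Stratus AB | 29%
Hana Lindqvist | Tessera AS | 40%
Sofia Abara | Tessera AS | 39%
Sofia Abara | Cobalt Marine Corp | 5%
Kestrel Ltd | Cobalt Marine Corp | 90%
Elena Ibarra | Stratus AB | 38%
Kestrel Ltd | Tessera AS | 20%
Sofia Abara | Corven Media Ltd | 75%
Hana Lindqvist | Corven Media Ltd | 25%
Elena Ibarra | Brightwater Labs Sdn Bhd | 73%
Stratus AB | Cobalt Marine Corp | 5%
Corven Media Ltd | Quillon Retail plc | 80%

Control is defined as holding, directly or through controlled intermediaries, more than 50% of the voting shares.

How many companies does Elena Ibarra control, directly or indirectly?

Elena holds 73% of Brightwater, so Elena controls Brightwater.
No other company's threshold is met.
Elena controls 1 company.

1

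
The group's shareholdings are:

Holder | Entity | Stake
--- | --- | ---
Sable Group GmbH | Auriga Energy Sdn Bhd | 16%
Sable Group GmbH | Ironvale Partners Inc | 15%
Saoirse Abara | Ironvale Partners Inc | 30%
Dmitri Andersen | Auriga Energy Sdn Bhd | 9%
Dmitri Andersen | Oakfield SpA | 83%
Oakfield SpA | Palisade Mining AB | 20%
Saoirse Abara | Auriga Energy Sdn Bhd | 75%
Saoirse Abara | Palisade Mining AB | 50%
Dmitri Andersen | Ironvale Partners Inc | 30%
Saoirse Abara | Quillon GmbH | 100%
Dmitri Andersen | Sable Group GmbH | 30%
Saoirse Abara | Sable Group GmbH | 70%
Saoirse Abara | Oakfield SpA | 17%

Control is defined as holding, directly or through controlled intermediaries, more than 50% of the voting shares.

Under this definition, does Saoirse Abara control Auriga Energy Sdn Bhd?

Yes

Saoirse holds 70% of Sable, so Saoirse controls Sable.
Saoirse and Sable together hold 75% + 16% = 91% of Auriga, so Saoirse controls Auriga.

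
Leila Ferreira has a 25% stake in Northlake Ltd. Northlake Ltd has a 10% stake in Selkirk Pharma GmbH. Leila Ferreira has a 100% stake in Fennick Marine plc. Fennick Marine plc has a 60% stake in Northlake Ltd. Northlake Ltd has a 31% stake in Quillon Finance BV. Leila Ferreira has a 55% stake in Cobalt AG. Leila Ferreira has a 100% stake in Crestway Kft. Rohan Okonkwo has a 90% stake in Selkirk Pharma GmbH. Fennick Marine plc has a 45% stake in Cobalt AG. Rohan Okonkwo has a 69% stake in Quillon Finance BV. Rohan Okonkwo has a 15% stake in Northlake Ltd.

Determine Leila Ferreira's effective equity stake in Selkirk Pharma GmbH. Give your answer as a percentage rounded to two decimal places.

Leila reaches Selkirk along 2 paths.
Via Northlake: 25% × 10% = 2.5%.
Via Fennick → Northlake: 100% × 60% × 10% = 6%.
Total: 2.5% + 6% = 8.5%.
Rounded: 8.50%.

8.50%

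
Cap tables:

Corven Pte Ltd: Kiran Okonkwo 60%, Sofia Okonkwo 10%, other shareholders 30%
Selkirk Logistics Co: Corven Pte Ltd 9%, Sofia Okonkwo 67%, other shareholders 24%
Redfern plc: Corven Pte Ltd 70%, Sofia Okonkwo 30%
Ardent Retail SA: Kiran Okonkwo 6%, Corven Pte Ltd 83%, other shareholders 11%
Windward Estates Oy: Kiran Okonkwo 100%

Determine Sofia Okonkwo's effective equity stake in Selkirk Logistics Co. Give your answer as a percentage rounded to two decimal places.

Sofia reaches Selkirk along 2 paths.
Via Corven: 10% × 9% = 0.9%.
Direct stake: 67% = 67%.
Total: 0.9% + 67% = 67.9%.
Rounded: 67.90%.

67.90%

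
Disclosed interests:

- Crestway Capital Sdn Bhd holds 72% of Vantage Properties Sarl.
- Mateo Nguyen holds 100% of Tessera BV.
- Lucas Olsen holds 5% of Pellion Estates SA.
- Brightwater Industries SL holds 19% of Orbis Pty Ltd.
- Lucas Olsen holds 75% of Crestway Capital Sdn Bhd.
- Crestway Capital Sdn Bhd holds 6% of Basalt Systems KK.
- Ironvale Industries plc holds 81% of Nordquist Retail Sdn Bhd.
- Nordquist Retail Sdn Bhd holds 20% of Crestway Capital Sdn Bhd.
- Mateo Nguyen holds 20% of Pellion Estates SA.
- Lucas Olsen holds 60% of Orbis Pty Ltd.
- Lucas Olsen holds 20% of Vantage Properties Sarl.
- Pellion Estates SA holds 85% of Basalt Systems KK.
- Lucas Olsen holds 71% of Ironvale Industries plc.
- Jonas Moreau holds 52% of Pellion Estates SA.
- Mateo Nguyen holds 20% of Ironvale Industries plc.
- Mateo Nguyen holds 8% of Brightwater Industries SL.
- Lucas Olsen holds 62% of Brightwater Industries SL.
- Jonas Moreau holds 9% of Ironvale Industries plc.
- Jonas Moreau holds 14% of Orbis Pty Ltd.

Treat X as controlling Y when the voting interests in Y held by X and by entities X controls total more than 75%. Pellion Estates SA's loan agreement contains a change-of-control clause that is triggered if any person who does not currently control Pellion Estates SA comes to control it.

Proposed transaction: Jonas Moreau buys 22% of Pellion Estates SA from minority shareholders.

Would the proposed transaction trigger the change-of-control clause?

The purchase changes only Jonas's holdings, so Jonas is the only person who could newly come to control Pellion.
Jonas's largest direct stake is 52% in Pellion, which does not meet the threshold, so Jonas controls no company.
In Pellion, Jonas's side holds only 52%, not > 75%.
So before the transaction, Jonas does not control Pellion.
After the purchase, Jonas's direct stake in Pellion rises to 52% + 22% = 74%.
After the transaction, Jonas's side holds 74% of Pellion, not > 75%, so Jonas still does not control Pellion.
No new person acquires control, so the clause is not triggered.

No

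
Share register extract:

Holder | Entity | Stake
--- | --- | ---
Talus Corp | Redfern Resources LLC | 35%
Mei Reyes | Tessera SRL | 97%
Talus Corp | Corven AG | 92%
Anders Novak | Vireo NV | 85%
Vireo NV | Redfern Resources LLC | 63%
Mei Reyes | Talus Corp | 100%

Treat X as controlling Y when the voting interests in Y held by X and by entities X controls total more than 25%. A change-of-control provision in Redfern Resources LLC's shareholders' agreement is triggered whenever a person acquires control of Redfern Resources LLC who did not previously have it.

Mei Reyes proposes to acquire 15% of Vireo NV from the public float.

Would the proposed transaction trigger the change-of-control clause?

No

The purchase changes only Mei's holdings, so Mei is the only person who could newly come to control Redfern.
Mei holds 100% of Talus, so Mei controls Talus.
Talus holds 35% of Redfern, so Mei controls Redfern.
So Mei already controls Redfern before the transaction.
After the purchase, Mei holds 15% of Vireo directly.
Mei controlled Redfern already, so this is not a new person acquiring control; every other person's position is unchanged or reduced.
No new person acquires control, so the clause is not triggered.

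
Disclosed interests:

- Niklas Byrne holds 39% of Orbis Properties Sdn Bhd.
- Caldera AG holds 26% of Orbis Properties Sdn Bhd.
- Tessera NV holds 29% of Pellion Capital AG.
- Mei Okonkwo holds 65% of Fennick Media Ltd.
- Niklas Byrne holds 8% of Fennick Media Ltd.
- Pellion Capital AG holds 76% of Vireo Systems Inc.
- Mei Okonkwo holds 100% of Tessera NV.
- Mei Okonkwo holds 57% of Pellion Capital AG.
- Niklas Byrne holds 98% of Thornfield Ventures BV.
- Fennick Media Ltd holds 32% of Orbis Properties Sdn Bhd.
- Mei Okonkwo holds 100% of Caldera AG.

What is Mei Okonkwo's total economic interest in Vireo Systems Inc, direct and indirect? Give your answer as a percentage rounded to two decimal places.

65.36%

Mei reaches Vireo along 2 paths.
Via Pellion: 57% × 76% = 43.32%.
Via Tessera → Pellion: 100% × 29% × 76% = 22.04%.
Total: 43.32% + 22.04% = 65.36%.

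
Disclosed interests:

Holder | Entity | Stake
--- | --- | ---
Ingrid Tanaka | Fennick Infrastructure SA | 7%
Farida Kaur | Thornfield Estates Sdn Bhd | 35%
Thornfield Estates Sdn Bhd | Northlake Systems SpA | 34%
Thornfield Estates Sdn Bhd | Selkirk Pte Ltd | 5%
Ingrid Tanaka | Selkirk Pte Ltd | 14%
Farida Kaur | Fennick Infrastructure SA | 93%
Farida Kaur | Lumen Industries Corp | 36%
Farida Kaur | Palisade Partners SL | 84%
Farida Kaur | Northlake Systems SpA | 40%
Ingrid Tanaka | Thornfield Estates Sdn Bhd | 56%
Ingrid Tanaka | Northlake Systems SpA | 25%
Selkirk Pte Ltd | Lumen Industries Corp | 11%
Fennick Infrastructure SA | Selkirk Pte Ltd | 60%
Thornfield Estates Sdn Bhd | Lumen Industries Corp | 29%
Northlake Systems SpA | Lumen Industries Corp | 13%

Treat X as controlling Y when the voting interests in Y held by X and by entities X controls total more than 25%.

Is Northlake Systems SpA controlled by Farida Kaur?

Farida holds 35% of Thornfield, so Farida controls Thornfield.
Farida and Thornfield together hold 40% + 34% = 74% of Northlake, so Farida controls Northlake.

Yes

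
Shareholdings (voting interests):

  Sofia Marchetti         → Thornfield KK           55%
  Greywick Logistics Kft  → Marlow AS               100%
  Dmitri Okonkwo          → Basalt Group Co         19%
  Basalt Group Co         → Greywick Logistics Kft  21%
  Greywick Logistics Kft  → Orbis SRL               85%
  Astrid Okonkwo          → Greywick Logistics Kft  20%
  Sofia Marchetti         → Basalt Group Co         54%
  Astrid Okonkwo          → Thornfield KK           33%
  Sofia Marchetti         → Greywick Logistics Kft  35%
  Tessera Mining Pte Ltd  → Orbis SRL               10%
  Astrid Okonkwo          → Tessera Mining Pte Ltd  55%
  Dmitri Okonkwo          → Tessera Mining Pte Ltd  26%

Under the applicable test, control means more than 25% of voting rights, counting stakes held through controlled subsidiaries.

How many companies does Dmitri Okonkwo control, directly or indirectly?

Dmitri holds 26% of Tessera, so Dmitri controls Tessera.
No other company's threshold is met.
Dmitri controls 1 company.

1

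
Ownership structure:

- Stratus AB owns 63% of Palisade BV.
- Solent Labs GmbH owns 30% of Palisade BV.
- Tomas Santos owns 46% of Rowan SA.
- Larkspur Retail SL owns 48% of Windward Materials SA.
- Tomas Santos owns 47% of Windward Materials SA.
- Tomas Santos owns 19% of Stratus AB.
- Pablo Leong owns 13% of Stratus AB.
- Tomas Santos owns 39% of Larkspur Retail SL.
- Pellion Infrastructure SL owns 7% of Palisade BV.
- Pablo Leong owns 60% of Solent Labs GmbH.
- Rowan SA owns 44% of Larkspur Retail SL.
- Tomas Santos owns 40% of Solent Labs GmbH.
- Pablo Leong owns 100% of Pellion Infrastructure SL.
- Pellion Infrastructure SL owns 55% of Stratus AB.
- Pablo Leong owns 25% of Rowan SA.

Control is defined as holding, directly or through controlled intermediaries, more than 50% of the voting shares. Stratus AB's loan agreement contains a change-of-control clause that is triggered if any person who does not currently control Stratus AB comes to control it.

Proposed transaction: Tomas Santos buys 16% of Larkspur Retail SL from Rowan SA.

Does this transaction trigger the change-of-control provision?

The purchase adds only to Tomas's holdings (Rowan's stake shrinks), so Tomas is the only person who could newly come to control Stratus.
Tomas's largest direct stake is 47% in Windward, which does not meet the threshold, so Tomas controls no company.
In Stratus, Tomas's side holds only 19%, not > 50%.
So before the transaction, Tomas does not control Stratus.
After the purchase, Tomas's direct stake in Larkspur rises to 39% + 16% = 55%, and Rowan's stake falls to 28%.
Tomas holds 55% of Larkspur, so Tomas controls Larkspur.
Larkspur and Tomas together hold 48% + 47% = 95% of Windward, so Tomas controls Windward.
After the transaction, Tomas's side holds 19% of Stratus, not > 50%, so Tomas still does not control Stratus.
No new person acquires control, so the clause is not triggered.

No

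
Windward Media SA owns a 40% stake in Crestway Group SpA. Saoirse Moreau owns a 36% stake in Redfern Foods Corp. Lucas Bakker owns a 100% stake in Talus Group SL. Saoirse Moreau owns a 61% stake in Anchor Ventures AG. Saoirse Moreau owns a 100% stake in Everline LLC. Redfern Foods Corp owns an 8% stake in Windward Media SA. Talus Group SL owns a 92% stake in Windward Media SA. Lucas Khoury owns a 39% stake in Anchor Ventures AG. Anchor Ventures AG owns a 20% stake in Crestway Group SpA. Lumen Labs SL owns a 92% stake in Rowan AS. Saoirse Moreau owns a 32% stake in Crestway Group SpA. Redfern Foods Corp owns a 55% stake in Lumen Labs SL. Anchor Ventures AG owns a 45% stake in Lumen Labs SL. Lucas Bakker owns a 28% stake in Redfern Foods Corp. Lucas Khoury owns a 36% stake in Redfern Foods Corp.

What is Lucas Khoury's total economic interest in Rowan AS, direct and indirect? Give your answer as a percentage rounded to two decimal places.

Lucas Khoury reaches Rowan along 2 paths.
Via Anchor → Lumen: 39% × 45% × 92% = 16.146%.
Via Redfern → Lumen: 36% × 55% × 92% = 18.216%.
Total: 16.146% + 18.216% = 34.362%.
Rounded: 34.36%.

34.36%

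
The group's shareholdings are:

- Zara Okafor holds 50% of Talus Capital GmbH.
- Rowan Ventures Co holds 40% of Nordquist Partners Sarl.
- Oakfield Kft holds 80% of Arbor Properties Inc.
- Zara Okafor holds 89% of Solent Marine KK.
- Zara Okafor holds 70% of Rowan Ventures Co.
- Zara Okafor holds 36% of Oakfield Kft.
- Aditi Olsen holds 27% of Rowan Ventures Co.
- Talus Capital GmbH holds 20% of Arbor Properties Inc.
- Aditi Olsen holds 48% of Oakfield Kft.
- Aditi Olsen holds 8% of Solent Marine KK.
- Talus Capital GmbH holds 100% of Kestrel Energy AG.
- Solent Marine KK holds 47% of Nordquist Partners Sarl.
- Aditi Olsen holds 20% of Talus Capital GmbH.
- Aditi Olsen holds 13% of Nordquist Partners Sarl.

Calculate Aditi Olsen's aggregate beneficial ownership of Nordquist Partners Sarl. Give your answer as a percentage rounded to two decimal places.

Aditi reaches Nordquist along 3 paths.
Via Solent: 8% × 47% = 3.76%.
Via Rowan: 27% × 40% = 10.8%.
Direct stake: 13% = 13%.
Total: 3.76% + 10.8% + 13% = 27.56%.

27.56%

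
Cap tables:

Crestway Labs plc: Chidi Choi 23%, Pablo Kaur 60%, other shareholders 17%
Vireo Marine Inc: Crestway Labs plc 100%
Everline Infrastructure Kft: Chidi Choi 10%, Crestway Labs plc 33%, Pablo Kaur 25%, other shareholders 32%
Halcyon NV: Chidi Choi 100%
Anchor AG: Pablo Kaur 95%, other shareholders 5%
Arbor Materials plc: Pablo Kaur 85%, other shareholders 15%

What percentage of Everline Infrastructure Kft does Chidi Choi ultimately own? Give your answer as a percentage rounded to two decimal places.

17.59%

Chidi reaches Everline along 2 paths.
Direct stake: 10% = 10%.
Via Crestway: 23% × 33% = 7.59%.
Total: 10% + 7.59% = 17.59%.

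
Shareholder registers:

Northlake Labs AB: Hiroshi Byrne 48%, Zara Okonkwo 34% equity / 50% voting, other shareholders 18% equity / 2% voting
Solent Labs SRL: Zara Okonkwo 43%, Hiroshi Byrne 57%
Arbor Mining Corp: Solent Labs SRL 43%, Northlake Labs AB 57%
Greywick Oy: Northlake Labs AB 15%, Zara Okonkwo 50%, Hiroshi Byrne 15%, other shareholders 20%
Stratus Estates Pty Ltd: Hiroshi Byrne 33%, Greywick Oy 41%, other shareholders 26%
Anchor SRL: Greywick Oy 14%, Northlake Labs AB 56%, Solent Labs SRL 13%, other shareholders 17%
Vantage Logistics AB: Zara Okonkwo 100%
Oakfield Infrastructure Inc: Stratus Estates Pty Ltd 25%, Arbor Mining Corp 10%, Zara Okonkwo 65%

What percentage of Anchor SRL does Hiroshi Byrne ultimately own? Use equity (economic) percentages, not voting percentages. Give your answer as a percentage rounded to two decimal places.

Hiroshi reaches Anchor along 4 paths.
Via Northlake → Greywick: 48% × 15% × 14% = 1.008%.
Via Greywick: 15% × 14% = 2.1%.
Via Northlake: 48% × 56% = 26.88%.
Via Solent: 57% × 13% = 7.41%.
Total: 1.008% + 2.1% + 26.88% + 7.41% = 37.398%.
Rounded: 37.40%.

37.40%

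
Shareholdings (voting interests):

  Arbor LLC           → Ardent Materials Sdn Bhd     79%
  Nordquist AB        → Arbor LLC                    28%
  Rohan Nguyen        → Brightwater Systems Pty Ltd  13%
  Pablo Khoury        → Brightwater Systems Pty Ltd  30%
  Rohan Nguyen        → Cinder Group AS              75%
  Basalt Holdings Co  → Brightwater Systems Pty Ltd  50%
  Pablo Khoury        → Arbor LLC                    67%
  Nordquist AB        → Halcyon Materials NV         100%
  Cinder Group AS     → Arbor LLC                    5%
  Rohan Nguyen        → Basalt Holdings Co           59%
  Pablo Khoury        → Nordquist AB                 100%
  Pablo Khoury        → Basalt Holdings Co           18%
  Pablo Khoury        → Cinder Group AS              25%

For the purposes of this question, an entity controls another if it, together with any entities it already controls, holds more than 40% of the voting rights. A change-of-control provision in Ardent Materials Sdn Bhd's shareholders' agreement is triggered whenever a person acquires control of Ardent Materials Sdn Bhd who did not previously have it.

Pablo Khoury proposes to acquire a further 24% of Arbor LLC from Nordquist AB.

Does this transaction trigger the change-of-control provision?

The purchase adds only to Pablo's holdings (Nordquist's stake shrinks), so Pablo is the only person who could newly come to control Ardent.
Pablo holds 100% of Nordquist, so Pablo controls Nordquist.
Nordquist and Pablo together hold 28% + 67% = 95% of Arbor, so Pablo controls Arbor.
Arbor holds 79% of Ardent, so Pablo controls Ardent.
So Pablo already controls Ardent before the transaction.
After the purchase, Pablo's direct stake in Arbor rises to 67% + 24% = 91%, and Nordquist's stake falls to 4%.
Pablo controlled Ardent already, so this is not a new person acquiring control; every other person's position is unchanged or reduced.
No new person acquires control, so the clause is not triggered.

No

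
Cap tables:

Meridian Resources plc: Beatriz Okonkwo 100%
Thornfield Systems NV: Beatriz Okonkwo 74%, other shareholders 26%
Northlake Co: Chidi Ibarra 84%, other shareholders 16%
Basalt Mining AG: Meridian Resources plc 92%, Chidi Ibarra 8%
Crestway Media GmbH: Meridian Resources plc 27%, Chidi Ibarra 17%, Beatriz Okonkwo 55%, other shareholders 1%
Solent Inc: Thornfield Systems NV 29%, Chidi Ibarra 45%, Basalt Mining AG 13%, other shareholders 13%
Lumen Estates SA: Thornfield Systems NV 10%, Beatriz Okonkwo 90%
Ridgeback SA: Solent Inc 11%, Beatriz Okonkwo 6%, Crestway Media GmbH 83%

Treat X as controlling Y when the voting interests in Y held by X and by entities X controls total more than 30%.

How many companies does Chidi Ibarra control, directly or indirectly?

Chidi holds 84% of Northlake, so Chidi controls Northlake.
Chidi holds 45% of Solent, so Chidi controls Solent.
No other company's threshold is met.
Chidi controls 2 companies.

2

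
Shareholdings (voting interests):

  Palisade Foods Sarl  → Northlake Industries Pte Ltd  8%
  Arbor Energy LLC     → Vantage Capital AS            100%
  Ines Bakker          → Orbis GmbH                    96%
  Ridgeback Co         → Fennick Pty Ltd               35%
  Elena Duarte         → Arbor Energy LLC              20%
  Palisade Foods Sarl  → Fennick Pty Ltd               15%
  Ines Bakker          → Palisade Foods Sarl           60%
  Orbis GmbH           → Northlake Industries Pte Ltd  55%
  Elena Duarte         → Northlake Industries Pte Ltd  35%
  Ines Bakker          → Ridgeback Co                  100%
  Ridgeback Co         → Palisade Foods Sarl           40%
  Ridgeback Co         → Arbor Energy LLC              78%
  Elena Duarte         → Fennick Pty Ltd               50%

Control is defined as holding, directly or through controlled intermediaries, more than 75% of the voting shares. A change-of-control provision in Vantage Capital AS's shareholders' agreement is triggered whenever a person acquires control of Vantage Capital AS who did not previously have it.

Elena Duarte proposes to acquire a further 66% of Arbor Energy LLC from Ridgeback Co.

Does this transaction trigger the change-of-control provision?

The purchase adds only to Elena's holdings (Ridgeback's stake shrinks), so Elena is the only person who could newly come to control Vantage.
Elena's largest direct stake is 50% in Fennick, which does not meet the threshold, so Elena controls no company.
Neither Elena nor any entity Elena controls holds any voting interest in Vantage.
So before the transaction, Elena does not control Vantage.
After the purchase, Elena's direct stake in Arbor rises to 20% + 66% = 86%, and Ridgeback's stake falls to 12%.
Elena holds 86% of Arbor, so Elena controls Arbor.
Arbor holds 100% of Vantage, so Elena controls Vantage.
Elena did not control Vantage before and does after, so the clause is triggered.

Yes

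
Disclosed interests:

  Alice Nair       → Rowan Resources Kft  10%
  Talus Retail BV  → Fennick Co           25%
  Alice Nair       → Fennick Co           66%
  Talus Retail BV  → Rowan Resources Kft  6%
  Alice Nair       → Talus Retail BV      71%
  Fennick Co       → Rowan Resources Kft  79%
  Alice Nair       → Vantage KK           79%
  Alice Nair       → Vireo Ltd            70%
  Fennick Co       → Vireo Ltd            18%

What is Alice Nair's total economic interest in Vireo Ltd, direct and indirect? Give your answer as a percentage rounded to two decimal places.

85.08%

Alice reaches Vireo along 3 paths.
Via Talus → Fennick: 71% × 25% × 18% = 3.195%.
Via Fennick: 66% × 18% = 11.88%.
Direct stake: 70% = 70%.
Total: 3.195% + 11.88% + 70% = 85.075%.
Rounded: 85.08%.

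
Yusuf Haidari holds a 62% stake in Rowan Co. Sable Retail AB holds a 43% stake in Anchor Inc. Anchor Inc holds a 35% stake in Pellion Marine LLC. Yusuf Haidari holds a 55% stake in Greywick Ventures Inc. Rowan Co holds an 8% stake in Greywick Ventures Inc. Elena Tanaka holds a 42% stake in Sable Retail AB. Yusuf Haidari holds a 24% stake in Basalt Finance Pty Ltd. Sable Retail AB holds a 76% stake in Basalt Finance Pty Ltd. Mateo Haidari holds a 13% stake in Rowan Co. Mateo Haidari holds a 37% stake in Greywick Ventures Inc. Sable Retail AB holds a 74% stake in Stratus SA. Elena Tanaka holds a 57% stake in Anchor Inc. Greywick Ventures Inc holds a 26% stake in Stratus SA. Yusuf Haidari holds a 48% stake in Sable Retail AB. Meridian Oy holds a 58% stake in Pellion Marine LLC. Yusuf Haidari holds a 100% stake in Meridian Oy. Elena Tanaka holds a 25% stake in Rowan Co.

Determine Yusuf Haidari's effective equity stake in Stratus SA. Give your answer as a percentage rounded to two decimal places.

Yusuf reaches Stratus along 3 paths.
Via Sable: 48% × 74% = 35.52%.
Via Greywick: 55% × 26% = 14.3%.
Via Rowan → Greywick: 62% × 8% × 26% = 1.2896%.
Total: 35.52% + 14.3% + 1.2896% = 51.1096%.
Rounded: 51.11%.

51.11%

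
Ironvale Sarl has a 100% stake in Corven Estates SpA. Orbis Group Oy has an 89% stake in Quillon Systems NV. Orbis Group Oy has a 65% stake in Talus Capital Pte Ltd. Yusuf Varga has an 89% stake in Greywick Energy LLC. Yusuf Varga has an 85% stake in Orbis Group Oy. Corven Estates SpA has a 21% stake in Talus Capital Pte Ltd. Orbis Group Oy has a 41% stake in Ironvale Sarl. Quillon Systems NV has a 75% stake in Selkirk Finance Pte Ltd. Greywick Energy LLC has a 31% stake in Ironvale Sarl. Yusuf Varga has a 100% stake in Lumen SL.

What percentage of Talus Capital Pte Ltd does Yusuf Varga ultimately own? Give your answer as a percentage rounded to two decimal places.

68.36%

Yusuf reaches Talus along 3 paths.
Via Orbis: 85% × 65% = 55.25%.
Via Greywick → Ironvale → Corven: 89% × 31% × 100% × 21% = 5.7939%.
Via Orbis → Ironvale → Corven: 85% × 41% × 100% × 21% = 7.3185%.
Total: 55.25% + 5.7939% + 7.3185% = 68.3624%.
Rounded: 68.36%.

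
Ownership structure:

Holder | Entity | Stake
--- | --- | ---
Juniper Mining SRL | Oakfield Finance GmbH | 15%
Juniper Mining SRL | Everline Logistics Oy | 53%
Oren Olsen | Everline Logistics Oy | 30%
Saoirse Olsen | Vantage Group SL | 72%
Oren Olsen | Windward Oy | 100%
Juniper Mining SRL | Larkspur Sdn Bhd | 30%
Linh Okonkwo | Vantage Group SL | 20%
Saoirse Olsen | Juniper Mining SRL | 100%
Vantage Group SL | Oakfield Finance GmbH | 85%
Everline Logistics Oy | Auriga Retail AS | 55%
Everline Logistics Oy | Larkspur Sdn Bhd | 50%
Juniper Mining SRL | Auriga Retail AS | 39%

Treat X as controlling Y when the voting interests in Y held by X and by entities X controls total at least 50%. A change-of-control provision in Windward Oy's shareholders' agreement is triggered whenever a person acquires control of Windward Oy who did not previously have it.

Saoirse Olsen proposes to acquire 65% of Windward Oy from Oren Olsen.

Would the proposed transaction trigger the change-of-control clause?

The purchase adds only to Saoirse's holdings (Oren's stake shrinks), so Saoirse is the only person who could newly come to control Windward.
Saoirse holds 72% of Vantage, so Saoirse controls Vantage.
Saoirse holds 100% of Juniper, so Saoirse controls Juniper.
Juniper holds 53% of Everline, so Saoirse controls Everline.
Everline and Juniper together hold 50% + 30% = 80% of Larkspur, so Saoirse controls Larkspur.
Juniper and Vantage together hold 15% + 85% = 100% of Oakfield, so Saoirse controls Oakfield.
Everline and Juniper together hold 55% + 39% = 94% of Auriga, so Saoirse controls Auriga.
Neither Saoirse nor any entity Saoirse controls holds any voting interest in Windward.
So before the transaction, Saoirse does not control Windward.
After the purchase, Saoirse holds 65% of Windward directly, and Oren's stake falls to 35%.
Saoirse holds 65% of Windward, so Saoirse controls Windward.
Saoirse did not control Windward before and does after, so the clause is triggered.

Yes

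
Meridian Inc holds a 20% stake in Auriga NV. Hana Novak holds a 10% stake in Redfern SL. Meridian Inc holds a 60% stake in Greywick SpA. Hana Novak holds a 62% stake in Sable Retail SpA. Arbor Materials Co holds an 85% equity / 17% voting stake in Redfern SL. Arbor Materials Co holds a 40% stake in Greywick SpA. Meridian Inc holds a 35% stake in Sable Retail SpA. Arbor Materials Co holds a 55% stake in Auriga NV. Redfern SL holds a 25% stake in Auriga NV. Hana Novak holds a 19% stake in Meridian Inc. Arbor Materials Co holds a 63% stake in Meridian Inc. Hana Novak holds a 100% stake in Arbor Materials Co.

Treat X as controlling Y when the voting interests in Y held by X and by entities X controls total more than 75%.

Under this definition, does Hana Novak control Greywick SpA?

Yes

Hana holds 100% of Arbor, so Hana controls Arbor.
Arbor and Hana together hold 63% + 19% = 82% of Meridian, so Hana controls Meridian.
Meridian and Arbor together hold 60% + 40% = 100% of Greywick, so Hana controls Greywick.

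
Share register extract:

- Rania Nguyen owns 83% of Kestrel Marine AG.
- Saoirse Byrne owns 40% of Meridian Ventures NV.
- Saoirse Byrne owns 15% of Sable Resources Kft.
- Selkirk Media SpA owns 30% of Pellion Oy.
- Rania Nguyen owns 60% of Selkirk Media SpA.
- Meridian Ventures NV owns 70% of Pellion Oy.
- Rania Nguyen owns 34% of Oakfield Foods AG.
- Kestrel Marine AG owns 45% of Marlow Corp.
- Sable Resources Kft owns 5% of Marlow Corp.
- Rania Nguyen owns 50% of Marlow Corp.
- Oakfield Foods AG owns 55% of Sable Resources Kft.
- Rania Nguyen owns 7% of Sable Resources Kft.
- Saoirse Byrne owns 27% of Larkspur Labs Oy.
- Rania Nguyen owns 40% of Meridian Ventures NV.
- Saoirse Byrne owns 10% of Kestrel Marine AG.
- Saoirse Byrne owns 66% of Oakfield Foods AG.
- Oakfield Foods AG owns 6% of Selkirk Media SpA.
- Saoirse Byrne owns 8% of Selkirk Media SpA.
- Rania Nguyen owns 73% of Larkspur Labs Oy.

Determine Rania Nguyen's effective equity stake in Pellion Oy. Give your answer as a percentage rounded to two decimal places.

46.61%

Rania reaches Pellion along 3 paths.
Via Oakfield → Selkirk: 34% × 6% × 30% = 0.612%.
Via Selkirk: 60% × 30% = 18%.
Via Meridian: 40% × 70% = 28%.
Total: 0.612% + 18% + 28% = 46.612%.
Rounded: 46.61%.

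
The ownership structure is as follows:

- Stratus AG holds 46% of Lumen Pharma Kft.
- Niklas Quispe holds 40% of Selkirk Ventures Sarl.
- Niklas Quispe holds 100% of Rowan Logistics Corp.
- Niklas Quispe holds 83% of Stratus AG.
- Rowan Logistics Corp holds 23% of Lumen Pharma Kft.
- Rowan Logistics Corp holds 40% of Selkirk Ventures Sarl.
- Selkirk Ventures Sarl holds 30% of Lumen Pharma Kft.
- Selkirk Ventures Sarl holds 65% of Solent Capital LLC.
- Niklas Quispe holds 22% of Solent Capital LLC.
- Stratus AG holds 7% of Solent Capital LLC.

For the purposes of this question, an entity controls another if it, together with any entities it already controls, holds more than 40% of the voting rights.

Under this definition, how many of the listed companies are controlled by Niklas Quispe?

Niklas holds 100% of Rowan, so Niklas controls Rowan.
Niklas holds 83% of Stratus, so Niklas controls Stratus.
Rowan and Niklas together hold 40% + 40% = 80% of Selkirk, so Niklas controls Selkirk.
Rowan and Stratus and Selkirk together hold 23% + 46% + 30% = 99% of Lumen, so Niklas controls Lumen.
Stratus and Selkirk and Niklas together hold 7% + 65% + 22% = 94% of Solent, so Niklas controls Solent.
Niklas controls 5 companies.

5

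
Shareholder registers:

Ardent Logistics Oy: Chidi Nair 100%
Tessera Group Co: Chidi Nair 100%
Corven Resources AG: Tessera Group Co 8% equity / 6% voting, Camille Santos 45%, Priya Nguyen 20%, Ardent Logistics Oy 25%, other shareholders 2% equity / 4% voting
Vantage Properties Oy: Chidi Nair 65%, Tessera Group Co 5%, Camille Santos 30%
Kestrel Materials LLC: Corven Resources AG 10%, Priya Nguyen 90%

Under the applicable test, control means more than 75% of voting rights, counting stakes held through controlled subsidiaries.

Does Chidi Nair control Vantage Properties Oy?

Chidi holds 100% of Ardent, so Chidi controls Ardent.
Chidi holds 100% of Tessera, so Chidi controls Tessera.
In Vantage, Chidi's side holds only 65% + 5% = 70%, not > 75%.
So Chidi does not control Vantage.

No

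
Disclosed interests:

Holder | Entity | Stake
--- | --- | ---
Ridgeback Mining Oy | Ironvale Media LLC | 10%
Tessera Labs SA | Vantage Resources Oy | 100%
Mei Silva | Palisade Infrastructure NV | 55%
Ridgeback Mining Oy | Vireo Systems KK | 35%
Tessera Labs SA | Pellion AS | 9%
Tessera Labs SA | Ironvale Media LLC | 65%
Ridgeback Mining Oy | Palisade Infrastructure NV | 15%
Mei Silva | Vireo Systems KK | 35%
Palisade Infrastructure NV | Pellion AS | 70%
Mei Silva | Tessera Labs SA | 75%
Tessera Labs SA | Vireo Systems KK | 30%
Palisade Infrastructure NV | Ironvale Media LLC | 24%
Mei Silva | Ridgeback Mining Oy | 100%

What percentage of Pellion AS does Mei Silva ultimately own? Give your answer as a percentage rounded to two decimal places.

55.75%

Mei reaches Pellion along 3 paths.
Via Palisade: 55% × 70% = 38.5%.
Via Ridgeback → Palisade: 100% × 15% × 70% = 10.5%.
Via Tessera: 75% × 9% = 6.75%.
Total: 38.5% + 10.5% + 6.75% = 55.75%.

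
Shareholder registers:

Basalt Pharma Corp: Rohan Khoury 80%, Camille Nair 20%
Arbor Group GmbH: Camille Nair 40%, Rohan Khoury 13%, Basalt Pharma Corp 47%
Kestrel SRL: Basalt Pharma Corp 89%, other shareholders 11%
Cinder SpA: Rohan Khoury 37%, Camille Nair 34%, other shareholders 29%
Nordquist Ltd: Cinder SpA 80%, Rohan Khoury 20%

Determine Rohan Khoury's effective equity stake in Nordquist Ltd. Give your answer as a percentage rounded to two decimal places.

49.60%

Rohan reaches Nordquist along 2 paths.
Via Cinder: 37% × 80% = 29.6%.
Direct stake: 20% = 20%.
Total: 29.6% + 20% = 49.6%.
Rounded: 49.60%.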